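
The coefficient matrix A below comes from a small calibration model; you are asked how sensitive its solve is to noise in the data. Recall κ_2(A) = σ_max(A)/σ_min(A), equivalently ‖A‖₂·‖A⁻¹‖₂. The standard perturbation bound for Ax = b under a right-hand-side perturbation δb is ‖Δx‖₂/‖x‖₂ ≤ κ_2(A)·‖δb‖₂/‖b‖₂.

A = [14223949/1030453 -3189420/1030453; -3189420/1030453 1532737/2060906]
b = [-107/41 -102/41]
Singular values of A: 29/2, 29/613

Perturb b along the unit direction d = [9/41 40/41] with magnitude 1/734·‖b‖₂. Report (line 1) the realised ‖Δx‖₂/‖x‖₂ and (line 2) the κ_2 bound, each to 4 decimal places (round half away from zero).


from the listed singular values, σ₁ = 29/2, σ_n = 29/613
κ = σ_max/σ_min = (29/2)/(29/613) = 306.5000
perturbation bound = 306.5000·1/734 = 0.4176
solve Ax = b  →  x = [-14.0547 -61.8368]
2-norm of b is 3.6056; of x, 63.4139
re-solving with b+δb shifts x by Δx of norm 0.1038
dividing the unrounded norms, ‖Δx‖/‖x‖ = 0.0016
tightness: 0.0016 against a bound of 0.4176 (unrounded ratio ≈ 0.0039)

0.0016
0.4176


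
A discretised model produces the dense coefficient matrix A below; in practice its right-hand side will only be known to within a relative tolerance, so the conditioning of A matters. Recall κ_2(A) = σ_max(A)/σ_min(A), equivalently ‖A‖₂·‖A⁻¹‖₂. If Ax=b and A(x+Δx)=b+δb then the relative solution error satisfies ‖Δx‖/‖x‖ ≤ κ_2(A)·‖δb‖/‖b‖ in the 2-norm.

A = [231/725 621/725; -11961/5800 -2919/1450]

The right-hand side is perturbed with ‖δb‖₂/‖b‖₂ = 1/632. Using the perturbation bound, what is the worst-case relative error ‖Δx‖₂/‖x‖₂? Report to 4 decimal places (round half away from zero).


M = AᵀA = [234369/53824 59535/13456; 59535/13456 16101/3364]. tr(M)=585/64, det(M)=81/64
solving λ² − 585/64·λ + 81/64 = 0 gives λ = 9, 9/64
σ_max=√9=3, σ_min=√(9/64)=(3/8) → κ = 8.0000
bound on ‖Δx‖/‖x‖: κ·ε = 8.0000·1/632 = 0.0127

0.0127


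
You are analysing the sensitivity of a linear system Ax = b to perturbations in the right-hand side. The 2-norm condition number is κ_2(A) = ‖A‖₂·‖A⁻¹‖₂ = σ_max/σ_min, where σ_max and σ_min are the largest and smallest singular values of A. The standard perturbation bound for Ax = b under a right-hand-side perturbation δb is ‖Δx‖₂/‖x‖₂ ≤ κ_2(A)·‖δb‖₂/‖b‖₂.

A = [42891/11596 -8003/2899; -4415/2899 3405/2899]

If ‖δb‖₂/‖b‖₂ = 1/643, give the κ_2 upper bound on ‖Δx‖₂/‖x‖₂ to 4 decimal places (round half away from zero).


0.2774

form AᵀA = [12730849/795664 -2386917/198916; -2386917/198916 447586/49729] with trace 19892225/795664 and determinant 15625/795664
eigenvalues of AᵀA: λ = (tr ± √(tr²−4·det))/2 = 25, 625/795664
κ_2(A) = √(λ_max/λ_min) = √(25 / (625/795664)) = 178.4000
worst-case relative error ≤ 178.4000 × 1/643 = 0.2774


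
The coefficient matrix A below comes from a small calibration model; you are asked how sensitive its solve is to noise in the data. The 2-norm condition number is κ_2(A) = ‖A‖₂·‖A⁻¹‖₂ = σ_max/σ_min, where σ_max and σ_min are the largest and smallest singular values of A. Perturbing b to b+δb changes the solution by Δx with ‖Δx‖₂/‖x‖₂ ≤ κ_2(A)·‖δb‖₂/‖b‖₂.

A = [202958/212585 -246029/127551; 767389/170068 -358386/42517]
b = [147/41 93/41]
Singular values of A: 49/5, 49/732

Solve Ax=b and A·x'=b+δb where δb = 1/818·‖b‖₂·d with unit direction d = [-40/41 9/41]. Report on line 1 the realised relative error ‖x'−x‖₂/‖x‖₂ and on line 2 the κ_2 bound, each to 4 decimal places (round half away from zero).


0.0017
0.1790

σ_max = 49/5, σ_min = 49/732
κ_2(A) = (49/5) / (49/732) = 146.4000
perturbation bound = 146.4000·1/818 = 0.1790
solve Ax = b  →  x = [-39.3998 -21.3601]
‖b‖₂ = 4.2426 and ‖x‖₂ = 44.8174
Δx = A⁻¹·δb where δb = 1/818·4.2426·d; ‖Δx‖ = 0.0775
realised ‖Δx‖/‖x‖ = 0.0017
so the bound overstates the realised error by a factor of ≈ 103.5228 (computed from the unrounded values)


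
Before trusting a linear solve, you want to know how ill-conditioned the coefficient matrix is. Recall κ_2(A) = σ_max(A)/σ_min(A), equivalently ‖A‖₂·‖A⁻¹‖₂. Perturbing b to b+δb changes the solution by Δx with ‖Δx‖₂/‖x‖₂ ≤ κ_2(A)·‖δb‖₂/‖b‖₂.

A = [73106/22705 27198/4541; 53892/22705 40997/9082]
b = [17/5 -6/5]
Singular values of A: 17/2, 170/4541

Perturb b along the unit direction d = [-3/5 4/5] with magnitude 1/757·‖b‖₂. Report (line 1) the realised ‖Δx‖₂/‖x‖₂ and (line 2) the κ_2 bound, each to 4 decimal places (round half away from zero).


largest singular value 17/2, smallest 170/4541
condition number: (17/2) ÷ (170/4541) = 227.0500
worst-case relative error ≤ 227.0500 × 1/757 = 0.2999
solve Ax = b  →  x = [70.8183 -37.5031]
‖b‖₂ = 3.6056 and ‖x‖₂ = 80.1356
with δb = [-0.0029 0.0038], A·Δx = δb → ‖Δx‖ = 0.1272
dividing the unrounded norms, ‖Δx‖/‖x‖ = 0.0016
so the bound overstates the realised error by a factor of ≈ 188.9178 (computed from the unrounded values)

0.0016
0.2999


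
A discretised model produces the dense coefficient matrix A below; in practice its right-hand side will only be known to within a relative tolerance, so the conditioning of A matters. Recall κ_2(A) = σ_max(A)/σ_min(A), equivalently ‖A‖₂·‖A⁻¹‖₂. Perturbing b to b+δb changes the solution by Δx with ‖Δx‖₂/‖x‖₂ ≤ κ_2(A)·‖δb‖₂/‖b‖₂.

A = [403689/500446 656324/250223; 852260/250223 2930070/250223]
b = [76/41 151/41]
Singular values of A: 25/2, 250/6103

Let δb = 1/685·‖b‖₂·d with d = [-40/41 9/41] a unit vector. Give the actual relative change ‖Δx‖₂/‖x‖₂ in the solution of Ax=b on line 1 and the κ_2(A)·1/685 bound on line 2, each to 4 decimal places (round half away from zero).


σ_max = 25/2, σ_min = 250/6103
condition number: (25/2) ÷ (250/6103) = 305.1500
κ_2(A)·‖δb‖/‖b‖ = 0.4455
solve Ax = b  →  x = [23.5251 -6.5282]
2-norm of b is 4.1231; of x, 24.4141
with δb = [-0.0059 0.0013], A·Δx = δb → ‖Δx‖ = 0.1469
relative error = 0.0060
tightness: 0.0060 against a bound of 0.4455 (unrounded ratio ≈ 0.0135)

0.0060
0.4455


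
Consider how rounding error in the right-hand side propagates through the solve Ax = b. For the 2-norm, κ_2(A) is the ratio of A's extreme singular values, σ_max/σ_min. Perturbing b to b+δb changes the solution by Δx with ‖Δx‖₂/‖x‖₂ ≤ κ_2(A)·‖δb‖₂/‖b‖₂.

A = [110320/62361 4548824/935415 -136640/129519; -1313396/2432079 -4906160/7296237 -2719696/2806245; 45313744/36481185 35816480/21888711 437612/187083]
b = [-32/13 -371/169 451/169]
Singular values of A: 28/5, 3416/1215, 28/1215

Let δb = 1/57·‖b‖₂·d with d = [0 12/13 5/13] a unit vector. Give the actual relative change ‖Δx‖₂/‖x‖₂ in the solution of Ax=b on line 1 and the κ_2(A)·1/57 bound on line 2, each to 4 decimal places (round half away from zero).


0.0744
4.2632

σ_max = 28/5, σ_min = 28/1215
κ_2(A) = (28/5) / (28/1215) = 243.0000
perturbation bound = 243.0000·1/57 = 4.2632
solve Ax = b  →  x = [39.2976 -16.5674 -8.1372]
2-norm of b is 4.2426; of x, 43.4165
Δx = A⁻¹·δb where δb = 1/57·4.2426·d; ‖Δx‖ = 3.2298
dividing the unrounded norms, ‖Δx‖/‖x‖ = 0.0744
tightness: 0.0744 against a bound of 4.2632 (unrounded ratio ≈ 0.0174)


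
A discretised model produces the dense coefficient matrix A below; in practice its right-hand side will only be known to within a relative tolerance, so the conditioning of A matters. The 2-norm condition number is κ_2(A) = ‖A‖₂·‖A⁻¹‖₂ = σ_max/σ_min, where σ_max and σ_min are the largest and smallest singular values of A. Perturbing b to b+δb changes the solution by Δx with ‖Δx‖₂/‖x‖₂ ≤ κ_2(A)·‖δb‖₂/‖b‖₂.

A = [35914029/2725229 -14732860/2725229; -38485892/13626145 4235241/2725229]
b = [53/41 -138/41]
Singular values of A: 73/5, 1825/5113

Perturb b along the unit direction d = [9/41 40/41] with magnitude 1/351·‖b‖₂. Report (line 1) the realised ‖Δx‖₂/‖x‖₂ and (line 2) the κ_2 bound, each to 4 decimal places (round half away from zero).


0.0034
0.1165

from the listed singular values, σ₁ = 73/5, σ_n = 1825/5113
κ_2(A) = (73/5) / (1825/5113) = 40.9040
perturbation bound = 40.9040·1/351 = 0.1165
solve Ax = b  →  x = [-3.1062 -7.8111]
‖b‖₂ = 3.6056 and ‖x‖₂ = 8.4060
δb = ε·‖b‖·d = [0.0023 0.0100]; solving A·Δx = δb gives ‖Δx‖ = 0.0288
realised ‖Δx‖/‖x‖ = 0.0034
tightness: 0.0034 against a bound of 0.1165 (unrounded ratio ≈ 0.0294)


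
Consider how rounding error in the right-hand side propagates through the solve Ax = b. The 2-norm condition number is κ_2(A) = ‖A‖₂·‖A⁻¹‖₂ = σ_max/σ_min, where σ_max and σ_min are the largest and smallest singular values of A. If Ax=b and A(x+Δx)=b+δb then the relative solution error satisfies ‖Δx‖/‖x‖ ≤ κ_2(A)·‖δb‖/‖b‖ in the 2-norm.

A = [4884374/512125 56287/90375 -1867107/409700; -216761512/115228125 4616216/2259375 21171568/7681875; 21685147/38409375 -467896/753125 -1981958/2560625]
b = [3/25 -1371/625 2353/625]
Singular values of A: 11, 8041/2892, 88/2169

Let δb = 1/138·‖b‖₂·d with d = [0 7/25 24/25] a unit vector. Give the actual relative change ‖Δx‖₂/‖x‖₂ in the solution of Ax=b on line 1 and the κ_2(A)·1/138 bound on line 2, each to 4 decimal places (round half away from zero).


0.0105
1.9647

σ_max = 11, σ_min = 88/2169
κ = σ_max/σ_min = 11/(88/2169) = 271.1250
bound on ‖Δx‖/‖x‖: κ·ε = 271.1250·1/138 = 1.9647
solve Ax = b  →  x = [27.6130 -45.2291 51.5812]
2-norm of b is 4.3589; of x, 73.9511
with δb = [0.0000 0.0088 0.0303], A·Δx = δb → ‖Δx‖ = 0.7785
realised ‖Δx‖/‖x‖ = 0.0105
realised/bound (from unrounded values) ≈ 0.0054


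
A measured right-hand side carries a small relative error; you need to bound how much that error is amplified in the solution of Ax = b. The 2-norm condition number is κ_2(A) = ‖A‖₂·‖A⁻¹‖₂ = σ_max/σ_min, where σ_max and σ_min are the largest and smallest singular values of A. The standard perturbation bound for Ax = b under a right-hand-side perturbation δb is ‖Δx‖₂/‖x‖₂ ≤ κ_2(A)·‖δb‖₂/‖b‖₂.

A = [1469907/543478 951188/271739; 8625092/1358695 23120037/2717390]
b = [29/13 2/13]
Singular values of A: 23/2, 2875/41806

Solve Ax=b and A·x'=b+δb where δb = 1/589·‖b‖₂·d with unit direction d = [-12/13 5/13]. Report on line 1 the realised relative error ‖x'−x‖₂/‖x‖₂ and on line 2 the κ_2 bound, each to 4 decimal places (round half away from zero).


largest singular value 23/2, smallest 2875/41806
κ = σ_max/σ_min = (23/2)/(2875/41806) = 167.2240
worst-case relative error ≤ 167.2240 × 1/589 = 0.2839
solve Ax = b  →  x = [23.3181 -17.3799]
‖b‖ = 2.2361, ‖x‖ = 29.0826
re-solving with b+δb shifts x by Δx of norm 0.0552
dividing the unrounded norms, ‖Δx‖/‖x‖ = 0.0019
tightness: 0.0019 against a bound of 0.2839 (unrounded ratio ≈ 0.0067)

0.0019
0.2839


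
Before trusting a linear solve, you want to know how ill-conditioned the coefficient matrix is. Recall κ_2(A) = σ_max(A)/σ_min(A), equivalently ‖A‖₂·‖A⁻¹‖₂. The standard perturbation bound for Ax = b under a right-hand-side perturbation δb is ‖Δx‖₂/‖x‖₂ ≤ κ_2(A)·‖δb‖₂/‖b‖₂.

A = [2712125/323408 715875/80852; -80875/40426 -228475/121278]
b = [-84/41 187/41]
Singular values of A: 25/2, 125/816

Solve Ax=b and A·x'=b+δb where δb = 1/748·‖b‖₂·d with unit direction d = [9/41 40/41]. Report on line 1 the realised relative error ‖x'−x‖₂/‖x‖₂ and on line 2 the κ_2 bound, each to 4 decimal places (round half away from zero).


0.0017
0.1091

from the listed singular values, σ₁ = 25/2, σ_n = 125/816
κ = σ_max/σ_min = (25/2)/(125/816) = 81.6000
bound on ‖Δx‖/‖x‖: κ·ε = 81.6000·1/748 = 0.1091
solve Ax = b  →  x = [-19.0742 17.8345]
‖b‖ = 5.0000, ‖x‖ = 26.1131
δb = ε·‖b‖·d = [0.0015 0.0065]; solving A·Δx = δb gives ‖Δx‖ = 0.0436
realised ‖Δx‖/‖x‖ = 0.0017
so the bound overstates the realised error by a factor of ≈ 65.2828 (computed from the unrounded values)


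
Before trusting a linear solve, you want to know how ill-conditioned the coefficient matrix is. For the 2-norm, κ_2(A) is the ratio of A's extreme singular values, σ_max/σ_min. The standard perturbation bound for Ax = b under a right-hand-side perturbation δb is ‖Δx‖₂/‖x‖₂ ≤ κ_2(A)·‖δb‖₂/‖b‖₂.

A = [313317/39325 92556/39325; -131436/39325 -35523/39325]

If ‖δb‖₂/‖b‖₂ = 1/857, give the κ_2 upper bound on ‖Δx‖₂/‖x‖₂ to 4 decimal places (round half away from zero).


AᵀA = [136618893/1830125 39844224/1830125; 39844224/1830125 11631357/1830125]; tr = 1186002/14641, det = 6561/14641
eigenvalues of AᵀA: λ = (tr ± √(tr²−4·det))/2 = 81, 81/14641
so κ_2 = √(81 / (81/14641)) = 121.0000
bound on ‖Δx‖/‖x‖: κ·ε = 121.0000·1/857 = 0.1412

0.1412


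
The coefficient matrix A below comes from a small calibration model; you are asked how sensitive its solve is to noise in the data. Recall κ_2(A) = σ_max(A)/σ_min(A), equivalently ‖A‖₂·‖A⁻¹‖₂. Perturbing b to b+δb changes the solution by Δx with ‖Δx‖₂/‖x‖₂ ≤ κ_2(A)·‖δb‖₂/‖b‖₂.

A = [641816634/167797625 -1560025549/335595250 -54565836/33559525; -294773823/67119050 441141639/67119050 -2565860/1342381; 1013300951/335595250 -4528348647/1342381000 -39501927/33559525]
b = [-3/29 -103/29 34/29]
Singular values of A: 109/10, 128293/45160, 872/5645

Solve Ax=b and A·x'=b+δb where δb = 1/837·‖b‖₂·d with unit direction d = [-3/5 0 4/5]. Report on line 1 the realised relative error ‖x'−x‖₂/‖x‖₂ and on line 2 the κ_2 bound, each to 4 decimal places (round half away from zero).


σ_max = 109/10, σ_min = 872/5645
κ_2(A) = (109/10) / (872/5645) = 70.5625
κ_2(A)·‖δb‖/‖b‖ = 0.0843
solve Ax = b  →  x = [5.0941 3.4765 2.1079]
‖b‖₂ = 3.7417 and ‖x‖₂ = 6.5176
Δx = A⁻¹·δb where δb = 1/837·3.7417·d; ‖Δx‖ = 0.0289
realised ‖Δx‖/‖x‖ = 0.0044
realised/bound (from unrounded values) ≈ 0.0527

0.0044
0.0843


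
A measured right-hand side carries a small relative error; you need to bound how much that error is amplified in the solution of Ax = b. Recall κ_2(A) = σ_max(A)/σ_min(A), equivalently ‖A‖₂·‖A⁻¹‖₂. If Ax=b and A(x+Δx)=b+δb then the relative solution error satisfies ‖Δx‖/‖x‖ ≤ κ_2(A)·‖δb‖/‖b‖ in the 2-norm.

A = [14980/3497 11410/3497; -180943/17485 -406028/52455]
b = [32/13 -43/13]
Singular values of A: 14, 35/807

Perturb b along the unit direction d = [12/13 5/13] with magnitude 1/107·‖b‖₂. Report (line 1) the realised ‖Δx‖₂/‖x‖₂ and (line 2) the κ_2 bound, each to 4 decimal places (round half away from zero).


largest singular value 14, smallest 35/807
κ = σ_max/σ_min = 14/(35/807) = 322.8000
bound on ‖Δx‖/‖x‖: κ·ε = 322.8000·1/107 = 3.0168
solve Ax = b  →  x = [-13.6057 18.6171]
2-norm of b is 4.1231; of x, 23.0589
δb = ε·‖b‖·d = [0.0356 0.0148]; solving A·Δx = δb gives ‖Δx‖ = 0.8885
dividing the unrounded norms, ‖Δx‖/‖x‖ = 0.0385
so the bound overstates the realised error by a factor of ≈ 78.2965 (computed from the unrounded values)

0.0385
3.0168


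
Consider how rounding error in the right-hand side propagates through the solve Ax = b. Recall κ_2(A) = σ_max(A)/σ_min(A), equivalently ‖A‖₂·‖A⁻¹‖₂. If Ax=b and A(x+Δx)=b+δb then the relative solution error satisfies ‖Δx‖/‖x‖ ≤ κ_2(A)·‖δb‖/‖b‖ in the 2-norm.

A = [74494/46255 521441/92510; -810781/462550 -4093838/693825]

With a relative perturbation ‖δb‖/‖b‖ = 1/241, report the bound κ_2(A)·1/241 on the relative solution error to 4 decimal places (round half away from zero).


AᵀA = [1441499921/254402500 3705423904/190801875; 3705423904/190801875 152456241961/2289622500]; tr = 132343793/1831698, det = 2088025/14653584
char-poly roots: 289/4 and 7225/3663396
κ_2(A) = √(λ_max/λ_min) = √((289/4) / (7225/3663396)) = 191.4000
worst-case relative error ≤ 191.4000 × 1/241 = 0.7942

0.7942


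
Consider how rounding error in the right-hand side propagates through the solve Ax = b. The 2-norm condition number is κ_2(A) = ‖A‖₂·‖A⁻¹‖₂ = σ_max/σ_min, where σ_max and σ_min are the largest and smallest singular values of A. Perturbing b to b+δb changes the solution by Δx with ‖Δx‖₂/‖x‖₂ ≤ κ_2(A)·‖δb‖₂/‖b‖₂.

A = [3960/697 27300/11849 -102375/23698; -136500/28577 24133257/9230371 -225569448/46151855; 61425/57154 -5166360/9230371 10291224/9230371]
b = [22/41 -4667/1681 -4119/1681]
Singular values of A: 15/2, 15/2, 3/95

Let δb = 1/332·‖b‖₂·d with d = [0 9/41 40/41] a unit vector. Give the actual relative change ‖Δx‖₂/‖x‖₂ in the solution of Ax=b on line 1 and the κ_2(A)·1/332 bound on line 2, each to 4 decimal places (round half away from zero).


σ_max = 15/2, σ_min = 3/95
κ = σ_max/σ_min = (15/2)/(3/95) = 237.5000
worst-case relative error ≤ 237.5000 × 1/332 = 0.7154
solve Ax = b  →  x = [0.2431 -83.9047 -44.5536]
‖b‖ = 3.7417, ‖x‖ = 95.0005
with δb = [0.0000 0.0025 0.0110], A·Δx = δb → ‖Δx‖ = 0.3569
dividing the unrounded norms, ‖Δx‖/‖x‖ = 0.0038
so the bound overstates the realised error by a factor of ≈ 190.4246 (computed from the unrounded values)

0.0038
0.7154


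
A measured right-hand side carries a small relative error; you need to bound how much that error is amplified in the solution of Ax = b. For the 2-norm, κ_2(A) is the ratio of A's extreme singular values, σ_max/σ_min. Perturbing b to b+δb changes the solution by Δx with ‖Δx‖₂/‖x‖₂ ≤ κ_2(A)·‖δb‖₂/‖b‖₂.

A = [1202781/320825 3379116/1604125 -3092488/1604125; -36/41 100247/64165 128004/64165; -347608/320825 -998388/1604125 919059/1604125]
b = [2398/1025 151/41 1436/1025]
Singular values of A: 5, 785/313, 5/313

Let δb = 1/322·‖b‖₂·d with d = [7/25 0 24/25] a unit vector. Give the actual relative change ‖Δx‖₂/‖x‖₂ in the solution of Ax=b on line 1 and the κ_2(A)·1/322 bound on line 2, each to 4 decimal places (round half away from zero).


σ_max = 5, σ_min = 5/313
κ = σ_max/σ_min = 5/(5/313) = 313.0000
κ_2(A)·‖δb‖/‖b‖ = 0.9720
solve Ax = b  →  x = [75.2800 -58.7481 80.9889]
2-norm of b is 4.5826; of x, 125.2103
δb = ε·‖b‖·d = [0.0040 0.0000 0.0137]; solving A·Δx = δb gives ‖Δx‖ = 0.8909
relative error = 0.0071
so the bound overstates the realised error by a factor of ≈ 136.6157 (computed from the unrounded values)

0.0071
0.9720


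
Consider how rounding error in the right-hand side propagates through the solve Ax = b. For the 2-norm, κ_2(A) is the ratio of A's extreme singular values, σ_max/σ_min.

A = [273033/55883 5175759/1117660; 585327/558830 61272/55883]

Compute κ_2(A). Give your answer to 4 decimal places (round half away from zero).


AᵀA = [4638494709/185776900 176666427/7431076; 176666427/7431076 16829378001/743107600]; tr = 42072957/883600, det = 22667121/88360000
λ_max, λ_min = (42072957/883600 ± √70773302559969/31229958400)/2 = 4761/100, 4761/883600
so κ_2 = √((4761/100) / (4761/883600)) = 94.0000

94.0000


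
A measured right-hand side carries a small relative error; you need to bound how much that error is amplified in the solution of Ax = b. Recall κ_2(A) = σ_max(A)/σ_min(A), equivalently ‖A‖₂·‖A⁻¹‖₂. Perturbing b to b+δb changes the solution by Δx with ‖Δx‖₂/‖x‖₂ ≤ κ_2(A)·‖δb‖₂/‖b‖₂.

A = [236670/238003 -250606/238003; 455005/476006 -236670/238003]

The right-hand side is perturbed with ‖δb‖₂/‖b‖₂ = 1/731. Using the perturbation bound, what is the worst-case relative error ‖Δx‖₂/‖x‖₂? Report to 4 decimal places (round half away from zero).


0.3097

M = AᵀA = [512580625/269419396 -134546895/67354849; -134546895/67354849 141279496/67354849]. tr(M)=1281449/320356, det(M)=25/80089
solving λ² − 1281449/320356·λ + 25/80089 = 0 gives λ = 4, 25/320356
so κ_2 = √(4 / (25/320356)) = 226.4000
perturbation bound = 226.4000·1/731 = 0.3097


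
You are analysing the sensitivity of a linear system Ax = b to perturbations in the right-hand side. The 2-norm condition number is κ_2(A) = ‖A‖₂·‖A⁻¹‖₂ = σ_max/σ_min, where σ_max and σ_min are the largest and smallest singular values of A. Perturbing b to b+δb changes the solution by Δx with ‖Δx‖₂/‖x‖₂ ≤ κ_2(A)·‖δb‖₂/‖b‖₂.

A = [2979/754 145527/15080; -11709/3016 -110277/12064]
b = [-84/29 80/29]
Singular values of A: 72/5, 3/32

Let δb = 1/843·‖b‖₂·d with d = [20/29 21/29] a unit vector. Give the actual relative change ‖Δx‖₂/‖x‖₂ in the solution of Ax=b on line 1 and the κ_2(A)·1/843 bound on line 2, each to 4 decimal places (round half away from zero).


σ_max = 72/5, σ_min = 3/32
κ_2(A) = (72/5) / (3/32) = 153.6000
perturbation bound = 153.6000·1/843 = 0.1822
solve Ax = b  →  x = [-0.1068 -0.2564]
‖b‖₂ = 4.0000 and ‖x‖₂ = 0.2778
Δx = A⁻¹·δb where δb = 1/843·4.0000·d; ‖Δx‖ = 0.0506
dividing the unrounded norms, ‖Δx‖/‖x‖ = 0.1822
realised/bound = 1 exactly: the bound is attained for this b and d

0.1822
0.1822


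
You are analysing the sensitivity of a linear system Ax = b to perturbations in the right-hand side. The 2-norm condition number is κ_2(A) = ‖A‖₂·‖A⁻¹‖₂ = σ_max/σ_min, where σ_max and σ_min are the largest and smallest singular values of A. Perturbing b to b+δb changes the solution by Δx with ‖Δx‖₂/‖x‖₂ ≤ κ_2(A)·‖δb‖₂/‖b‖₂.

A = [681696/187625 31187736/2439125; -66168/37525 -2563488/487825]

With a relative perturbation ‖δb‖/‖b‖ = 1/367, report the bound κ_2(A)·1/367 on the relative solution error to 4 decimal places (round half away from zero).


0.1636

AᵀA = [574164542016/35203140625 1961621286912/35203140625; 1961621286912/35203140625 6727583697984/35203140625]; tr = 11682797184/56325025, det = 26873856/2253001
char-poly roots: 5184/25 and 129600/2253001
κ = σ_max/σ_min = (72/5)/(360/1501) = 60.0400
bound on ‖Δx‖/‖x‖: κ·ε = 60.0400·1/367 = 0.1636


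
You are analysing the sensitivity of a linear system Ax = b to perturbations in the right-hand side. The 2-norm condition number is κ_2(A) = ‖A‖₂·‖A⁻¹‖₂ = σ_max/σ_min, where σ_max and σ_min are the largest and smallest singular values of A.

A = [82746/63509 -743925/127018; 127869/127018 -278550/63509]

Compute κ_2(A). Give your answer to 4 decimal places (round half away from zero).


309.8000

AᵀA = [43738083225/16133572324 -48587364000/4033393081; -48587364000/4033393081 863784815625/16133572324]; tr = 269935425/4798802, det = 1265625/38390416
eigenvalues of AᵀA: λ = (tr ± √(tr²−4·det))/2 = 225/4, 5625/9597604
κ_2(A) = √(λ_max/λ_min) = √((225/4) / (5625/9597604)) = 309.8000


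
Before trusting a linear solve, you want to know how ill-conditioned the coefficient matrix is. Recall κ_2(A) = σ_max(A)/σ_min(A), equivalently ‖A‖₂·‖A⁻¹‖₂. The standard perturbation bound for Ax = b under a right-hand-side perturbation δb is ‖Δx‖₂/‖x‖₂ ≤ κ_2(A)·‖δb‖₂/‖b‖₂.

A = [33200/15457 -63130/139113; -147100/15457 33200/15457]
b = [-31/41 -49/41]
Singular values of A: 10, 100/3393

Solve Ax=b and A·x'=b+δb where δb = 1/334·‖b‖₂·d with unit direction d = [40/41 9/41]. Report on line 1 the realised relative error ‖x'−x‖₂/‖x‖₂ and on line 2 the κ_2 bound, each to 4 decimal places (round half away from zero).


0.0042
1.0159

σ_max = 10, σ_min = 100/3393
κ = σ_max/σ_min = 10/(100/3393) = 339.3000
worst-case relative error ≤ 339.3000 × 1/334 = 1.0159
solve Ax = b  →  x = [-7.3505 -33.1244]
‖b‖ = 1.4142, ‖x‖ = 33.9301
Δx = A⁻¹·δb where δb = 1/334·1.4142·d; ‖Δx‖ = 0.1437
dividing the unrounded norms, ‖Δx‖/‖x‖ = 0.0042
so the bound overstates the realised error by a factor of ≈ 239.9224 (computed from the unrounded values)


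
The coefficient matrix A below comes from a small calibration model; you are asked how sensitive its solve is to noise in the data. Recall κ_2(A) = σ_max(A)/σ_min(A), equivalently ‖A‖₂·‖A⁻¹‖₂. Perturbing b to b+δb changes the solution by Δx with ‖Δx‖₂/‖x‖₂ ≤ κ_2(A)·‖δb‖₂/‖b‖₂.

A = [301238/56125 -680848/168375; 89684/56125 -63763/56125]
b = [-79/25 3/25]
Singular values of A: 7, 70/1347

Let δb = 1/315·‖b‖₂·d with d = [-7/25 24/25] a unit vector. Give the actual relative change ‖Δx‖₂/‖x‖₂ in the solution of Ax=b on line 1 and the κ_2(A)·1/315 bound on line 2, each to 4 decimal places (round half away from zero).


0.0100
0.4276

from the listed singular values, σ₁ = 7, σ_n = 70/1347
κ = σ_max/σ_min = 7/(70/1347) = 134.7000
perturbation bound = 134.7000·1/315 = 0.4276
solve Ax = b  →  x = [11.2029 15.6514]
‖b‖₂ = 3.1623 and ‖x‖₂ = 19.2476
re-solving with b+δb shifts x by Δx of norm 0.1932
dividing the unrounded norms, ‖Δx‖/‖x‖ = 0.0100
tightness: 0.0100 against a bound of 0.4276 (unrounded ratio ≈ 0.0235)


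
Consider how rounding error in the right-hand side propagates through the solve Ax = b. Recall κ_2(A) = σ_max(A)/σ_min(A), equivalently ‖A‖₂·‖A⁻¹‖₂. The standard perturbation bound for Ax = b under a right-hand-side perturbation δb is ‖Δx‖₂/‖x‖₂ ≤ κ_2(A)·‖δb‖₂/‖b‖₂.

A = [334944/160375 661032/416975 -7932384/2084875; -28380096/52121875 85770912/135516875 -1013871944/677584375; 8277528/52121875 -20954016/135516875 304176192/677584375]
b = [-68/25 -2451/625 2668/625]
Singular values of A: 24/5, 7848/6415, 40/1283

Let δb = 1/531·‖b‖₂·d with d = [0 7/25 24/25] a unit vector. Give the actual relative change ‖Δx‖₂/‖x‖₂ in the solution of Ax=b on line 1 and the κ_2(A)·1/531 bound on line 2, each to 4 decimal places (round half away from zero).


0.0040
0.2899

σ_max = 24/5, σ_min = 40/1283
κ = σ_max/σ_min = (24/5)/(40/1283) = 153.9600
bound on ‖Δx‖/‖x‖: κ·ε = 153.9600·1/531 = 0.2899
solve Ax = b  →  x = [2.6976 88.0435 38.8805]
‖b‖ = 6.4031, ‖x‖ = 96.2841
Δx = A⁻¹·δb where δb = 1/531·6.4031·d; ‖Δx‖ = 0.3868
dividing the unrounded norms, ‖Δx‖/‖x‖ = 0.0040
so the bound overstates the realised error by a factor of ≈ 72.1779 (computed from the unrounded values)


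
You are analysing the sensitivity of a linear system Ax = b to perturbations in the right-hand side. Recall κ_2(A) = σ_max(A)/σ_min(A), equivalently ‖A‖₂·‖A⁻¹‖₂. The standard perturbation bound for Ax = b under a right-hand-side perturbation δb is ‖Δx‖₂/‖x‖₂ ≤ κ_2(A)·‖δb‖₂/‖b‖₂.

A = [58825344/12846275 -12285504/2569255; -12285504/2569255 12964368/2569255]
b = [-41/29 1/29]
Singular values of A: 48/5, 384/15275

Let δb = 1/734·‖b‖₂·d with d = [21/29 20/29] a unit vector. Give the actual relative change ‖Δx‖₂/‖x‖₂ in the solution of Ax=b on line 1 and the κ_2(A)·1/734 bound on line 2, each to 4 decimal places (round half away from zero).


0.0019
0.5203

from the listed singular values, σ₁ = 48/5, σ_n = 384/15275
κ_2(A) = (48/5) / (384/15275) = 381.8750
perturbation bound = 381.8750·1/734 = 0.5203
solve Ax = b  →  x = [-28.8771 -27.3581]
‖b‖₂ = 1.4142 and ‖x‖₂ = 39.7788
δb = ε·‖b‖·d = [0.0014 0.0013]; solving A·Δx = δb gives ‖Δx‖ = 0.0766
relative error = 0.0019
realised/bound (from unrounded values) ≈ 0.0037


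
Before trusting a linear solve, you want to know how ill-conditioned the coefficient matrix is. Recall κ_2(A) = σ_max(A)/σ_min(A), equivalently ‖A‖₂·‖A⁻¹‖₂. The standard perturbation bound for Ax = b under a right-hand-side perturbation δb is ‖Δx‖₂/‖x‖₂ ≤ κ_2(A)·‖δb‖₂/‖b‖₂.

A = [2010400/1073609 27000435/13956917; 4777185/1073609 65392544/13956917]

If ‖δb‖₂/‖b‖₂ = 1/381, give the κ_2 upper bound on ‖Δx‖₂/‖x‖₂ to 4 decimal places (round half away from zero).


AᵀA = [26863204684225/1152636284881 28205688833280/1152636284881; 28205688833280/1152636284881 29616617165569/1152636284881]; tr = 67157933234/1370554441, det = 37515625/1370554441
λ_max, λ_min = (67157933234/1370554441 ± √4509982327436599136256/1878419475744822481)/2 = 49, 765625/1370554441
σ_max=√49=7, σ_min=√(765625/1370554441)=(875/37021) → κ = 296.1680
perturbation bound = 296.1680·1/381 = 0.7773

0.7773


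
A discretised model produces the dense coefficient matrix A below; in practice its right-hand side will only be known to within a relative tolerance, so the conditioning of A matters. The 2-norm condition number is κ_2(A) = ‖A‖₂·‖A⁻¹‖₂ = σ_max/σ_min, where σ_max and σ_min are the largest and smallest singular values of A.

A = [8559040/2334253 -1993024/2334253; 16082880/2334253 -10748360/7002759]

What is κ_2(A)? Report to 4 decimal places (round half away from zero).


251.1750

form AᵀA = [1148498944000/18853761481 -258407959040/18853761481; -258407959040/18853761481 523448251456/169683853329] with trace 6460403776/100942209 and determinant 6553600/100942209
eigenvalues of AᵀA: λ = (tr ± √(tr²−4·det))/2 = 64, 102400/100942209
κ_2(A) = √(λ_max/λ_min) = √(64 / (102400/100942209)) = 251.1750


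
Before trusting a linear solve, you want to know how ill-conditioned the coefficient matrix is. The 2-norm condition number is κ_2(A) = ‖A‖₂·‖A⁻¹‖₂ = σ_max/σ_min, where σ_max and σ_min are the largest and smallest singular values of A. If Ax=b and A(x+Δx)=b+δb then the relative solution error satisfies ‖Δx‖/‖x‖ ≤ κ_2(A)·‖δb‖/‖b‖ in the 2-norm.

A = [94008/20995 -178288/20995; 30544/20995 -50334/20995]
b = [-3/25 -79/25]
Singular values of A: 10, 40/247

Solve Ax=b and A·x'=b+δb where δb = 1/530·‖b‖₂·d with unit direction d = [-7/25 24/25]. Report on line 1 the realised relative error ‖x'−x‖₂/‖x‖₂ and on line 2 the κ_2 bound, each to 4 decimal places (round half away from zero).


σ_max = 10, σ_min = 40/247
condition number: 10 ÷ (40/247) = 61.7500
bound on ‖Δx‖/‖x‖: κ·ε = 61.7500·1/530 = 0.1165
solve Ax = b  →  x = [-16.3926 -8.6294]
‖b‖₂ = 3.1623 and ‖x‖₂ = 18.5253
with δb = [-0.0017 0.0057], A·Δx = δb → ‖Δx‖ = 0.0368
relative error = 0.0020
realised/bound (from unrounded values) ≈ 0.0171

0.0020
0.1165


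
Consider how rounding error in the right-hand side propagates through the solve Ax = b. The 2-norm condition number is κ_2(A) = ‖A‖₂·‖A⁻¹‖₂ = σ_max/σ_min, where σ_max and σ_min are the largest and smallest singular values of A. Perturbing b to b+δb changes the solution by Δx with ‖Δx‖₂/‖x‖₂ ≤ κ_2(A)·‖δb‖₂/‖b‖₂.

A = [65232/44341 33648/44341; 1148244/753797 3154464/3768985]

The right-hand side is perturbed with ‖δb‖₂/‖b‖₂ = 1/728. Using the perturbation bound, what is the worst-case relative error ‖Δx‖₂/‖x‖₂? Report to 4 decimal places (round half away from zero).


0.1050

form AᵀA = [3029989392/675636049 8078196096/3378180245; 8078196096/3378180245 21558502656/16890901225] with trace 336706704/58446025 and determinant 331776/58446025
char-poly roots: 144/25 and 2304/2337841
so κ_2 = √((144/25) / (2304/2337841)) = 76.4500
worst-case relative error ≤ 76.4500 × 1/728 = 0.1050


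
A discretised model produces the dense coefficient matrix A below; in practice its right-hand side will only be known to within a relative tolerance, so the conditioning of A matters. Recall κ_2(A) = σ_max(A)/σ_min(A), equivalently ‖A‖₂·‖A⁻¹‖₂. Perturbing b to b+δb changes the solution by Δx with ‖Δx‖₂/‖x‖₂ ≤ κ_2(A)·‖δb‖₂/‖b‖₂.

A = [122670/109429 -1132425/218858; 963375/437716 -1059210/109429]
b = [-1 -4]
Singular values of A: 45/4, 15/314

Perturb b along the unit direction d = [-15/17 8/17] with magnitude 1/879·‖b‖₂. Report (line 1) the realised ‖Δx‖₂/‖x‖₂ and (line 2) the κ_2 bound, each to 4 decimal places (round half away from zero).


0.0047
0.2679

σ_max = 45/4, σ_min = 15/314
κ = σ_max/σ_min = (45/4)/(15/314) = 235.5000
bound on ‖Δx‖/‖x‖: κ·ε = 235.5000·1/879 = 0.2679
solve Ax = b  →  x = [-20.5008 -4.2482]
‖b‖₂ = 4.1231 and ‖x‖₂ = 20.9364
Δx = A⁻¹·δb where δb = 1/879·4.1231·d; ‖Δx‖ = 0.0982
realised ‖Δx‖/‖x‖ = 0.0047
so the bound overstates the realised error by a factor of ≈ 57.1254 (computed from the unrounded values)


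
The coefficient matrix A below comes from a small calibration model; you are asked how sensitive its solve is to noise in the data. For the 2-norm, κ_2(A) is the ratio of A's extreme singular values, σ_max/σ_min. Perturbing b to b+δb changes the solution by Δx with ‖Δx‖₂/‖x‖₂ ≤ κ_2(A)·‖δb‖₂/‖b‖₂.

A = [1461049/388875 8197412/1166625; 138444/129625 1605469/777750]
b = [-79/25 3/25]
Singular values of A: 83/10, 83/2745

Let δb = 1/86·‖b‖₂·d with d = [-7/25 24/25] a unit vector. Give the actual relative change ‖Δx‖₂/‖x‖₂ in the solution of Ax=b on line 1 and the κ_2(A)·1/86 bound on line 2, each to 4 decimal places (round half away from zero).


largest singular value 83/10, smallest 83/2745
κ = σ_max/σ_min = (83/10)/(83/2745) = 274.5000
bound on ‖Δx‖/‖x‖: κ·ε = 274.5000·1/86 = 3.1919
solve Ax = b  →  x = [-29.3515 15.2445]
‖b‖₂ = 3.1623 and ‖x‖₂ = 33.0743
δb = ε·‖b‖·d = [-0.0103 0.0353]; solving A·Δx = δb gives ‖Δx‖ = 1.2161
realised ‖Δx‖/‖x‖ = 0.0368
tightness: 0.0368 against a bound of 3.1919 (unrounded ratio ≈ 0.0115)

0.0368
3.1919


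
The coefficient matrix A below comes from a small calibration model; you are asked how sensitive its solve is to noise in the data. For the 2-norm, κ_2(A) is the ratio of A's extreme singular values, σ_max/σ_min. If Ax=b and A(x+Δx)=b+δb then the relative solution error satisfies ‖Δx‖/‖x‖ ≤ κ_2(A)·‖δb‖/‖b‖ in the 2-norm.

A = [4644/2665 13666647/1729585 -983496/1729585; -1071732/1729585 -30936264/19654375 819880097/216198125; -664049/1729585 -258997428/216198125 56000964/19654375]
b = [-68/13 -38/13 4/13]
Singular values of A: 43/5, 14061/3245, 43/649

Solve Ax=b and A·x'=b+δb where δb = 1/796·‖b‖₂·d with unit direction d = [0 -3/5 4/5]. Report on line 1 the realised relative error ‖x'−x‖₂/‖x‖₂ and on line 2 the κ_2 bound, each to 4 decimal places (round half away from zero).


σ_max = 43/5, σ_min = 43/649
κ = σ_max/σ_min = (43/5)/(43/649) = 129.8000
bound on ‖Δx‖/‖x‖: κ·ε = 129.8000·1/796 = 0.1631
solve Ax = b  →  x = [29.3477 -7.0553 1.0962]
‖b‖₂ = 6.0000 and ‖x‖₂ = 30.2037
re-solving with b+δb shifts x by Δx of norm 0.1138
dividing the unrounded norms, ‖Δx‖/‖x‖ = 0.0038
so the bound overstates the realised error by a factor of ≈ 43.2920 (computed from the unrounded values)

0.0038
0.1631


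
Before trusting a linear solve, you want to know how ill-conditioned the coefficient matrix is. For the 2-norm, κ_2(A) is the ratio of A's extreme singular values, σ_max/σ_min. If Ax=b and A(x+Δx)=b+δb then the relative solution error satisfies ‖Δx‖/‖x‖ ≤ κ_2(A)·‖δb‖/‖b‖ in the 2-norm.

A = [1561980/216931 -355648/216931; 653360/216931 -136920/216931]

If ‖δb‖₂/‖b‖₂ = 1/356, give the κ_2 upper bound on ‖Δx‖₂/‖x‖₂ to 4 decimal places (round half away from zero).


AᵀA = [16962490000/278455969 -3816408960/278455969; -3816408960/278455969 859364416/278455969]; tr = 10601936/165649, det = 25600/165649
eigenvalues of AᵀA: λ = (tr ± √(tr²−4·det))/2 = 64, 400/165649
κ = σ_max/σ_min = 8/(20/407) = 162.8000
κ_2(A)·‖δb‖/‖b‖ = 0.4573

0.4573


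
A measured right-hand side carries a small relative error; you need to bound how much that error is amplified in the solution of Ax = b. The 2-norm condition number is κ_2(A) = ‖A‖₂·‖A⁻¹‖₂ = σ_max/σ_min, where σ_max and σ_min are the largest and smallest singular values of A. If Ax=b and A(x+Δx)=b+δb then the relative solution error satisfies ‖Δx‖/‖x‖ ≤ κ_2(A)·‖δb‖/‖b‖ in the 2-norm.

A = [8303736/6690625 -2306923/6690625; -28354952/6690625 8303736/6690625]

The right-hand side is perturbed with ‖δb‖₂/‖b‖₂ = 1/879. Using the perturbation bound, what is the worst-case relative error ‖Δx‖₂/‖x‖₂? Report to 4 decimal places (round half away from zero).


0.3045

M = AᵀA = [1396728535168/71623140625 -407372984424/71623140625; -407372984424/71623140625 118838280457/71623140625]. tr(M)=484981381/22919405, det(M)=17909824/2864925625
solving λ² − 484981381/22919405·λ + 17909824/2864925625 = 0 gives λ = 529/25, 33856/114597025
κ = σ_max/σ_min = (23/5)/(184/10705) = 267.6250
worst-case relative error ≤ 267.6250 × 1/879 = 0.3045


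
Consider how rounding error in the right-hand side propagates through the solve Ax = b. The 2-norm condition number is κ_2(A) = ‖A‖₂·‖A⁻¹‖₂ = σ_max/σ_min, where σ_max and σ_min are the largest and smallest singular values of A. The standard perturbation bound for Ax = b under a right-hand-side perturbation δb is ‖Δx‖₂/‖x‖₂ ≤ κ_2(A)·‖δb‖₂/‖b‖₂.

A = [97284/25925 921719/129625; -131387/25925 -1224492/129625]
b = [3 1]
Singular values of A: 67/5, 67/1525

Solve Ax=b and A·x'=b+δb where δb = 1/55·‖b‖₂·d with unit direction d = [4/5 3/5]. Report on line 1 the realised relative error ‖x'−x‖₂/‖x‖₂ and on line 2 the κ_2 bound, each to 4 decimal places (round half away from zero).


0.0192
5.5455

largest singular value 67/5, smallest 67/1525
condition number: (67/5) ÷ (67/1525) = 305.0000
κ_2(A)·‖δb‖/‖b‖ = 5.5455
solve Ax = b  →  x = [-60.2151 32.1993]
‖b‖ = 3.1623, ‖x‖ = 68.2836
with δb = [0.0460 0.0345], A·Δx = δb → ‖Δx‖ = 1.3087
dividing the unrounded norms, ‖Δx‖/‖x‖ = 0.0192
realised/bound (from unrounded values) ≈ 0.0035


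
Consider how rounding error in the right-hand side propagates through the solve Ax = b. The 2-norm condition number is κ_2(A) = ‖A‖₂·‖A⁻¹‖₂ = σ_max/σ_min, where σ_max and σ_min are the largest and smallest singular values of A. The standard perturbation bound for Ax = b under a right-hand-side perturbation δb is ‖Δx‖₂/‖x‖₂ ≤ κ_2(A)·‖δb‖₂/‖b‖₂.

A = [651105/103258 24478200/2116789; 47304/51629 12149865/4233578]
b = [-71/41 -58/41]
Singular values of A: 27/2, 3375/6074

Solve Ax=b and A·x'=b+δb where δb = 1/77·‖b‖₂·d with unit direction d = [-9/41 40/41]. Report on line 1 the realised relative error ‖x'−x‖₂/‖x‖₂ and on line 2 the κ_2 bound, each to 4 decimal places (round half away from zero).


largest singular value 27/2, smallest 3375/6074
κ = σ_max/σ_min = (27/2)/(3375/6074) = 24.2960
κ_2(A)·‖δb‖/‖b‖ = 0.3155
solve Ax = b  →  x = [1.5183 -0.9776]
‖b‖ = 2.2361, ‖x‖ = 1.8058
δb = ε·‖b‖·d = [-0.0064 0.0283]; solving A·Δx = δb gives ‖Δx‖ = 0.0523
realised ‖Δx‖/‖x‖ = 0.0289
realised/bound (from unrounded values) ≈ 0.0917

0.0289
0.3155


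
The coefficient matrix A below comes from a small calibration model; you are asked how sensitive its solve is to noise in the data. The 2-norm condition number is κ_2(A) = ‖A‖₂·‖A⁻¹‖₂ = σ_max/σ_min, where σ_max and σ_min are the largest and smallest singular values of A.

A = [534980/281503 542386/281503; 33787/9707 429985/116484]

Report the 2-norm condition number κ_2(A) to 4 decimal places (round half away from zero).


M = AᵀA = [4312306961/274200481 54325102195/3290405772; 54325102195/3290405772 684610179241/39484869264]. tr(M)=1552416625/46949904, det(M)=279841/2934369
char-poly roots: 529/16 and 8464/2934369
κ = σ_max/σ_min = (23/4)/(92/1713) = 107.0625

107.0625
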